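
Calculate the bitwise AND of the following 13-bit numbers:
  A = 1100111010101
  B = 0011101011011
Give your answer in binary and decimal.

Apply & to each column (1 only where both bits are 1):
  1100111010101
& 0011101011011
---------------
  0000101010001

Answer: 0000101010001 (337)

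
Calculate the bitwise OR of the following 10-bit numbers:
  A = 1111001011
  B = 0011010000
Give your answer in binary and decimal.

Apply | to each column (1 where either bit is 1):
  1111001011
| 0011010000
------------
  1111011011

Answer: 1111011011 (987)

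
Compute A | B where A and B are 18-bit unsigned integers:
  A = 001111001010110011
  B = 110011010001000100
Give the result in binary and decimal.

Apply | to each column (1 where either bit is 1):
  001111001010110011
| 110011010001000100
--------------------
  111111011011110111

Answer: 111111011011110111 (259831)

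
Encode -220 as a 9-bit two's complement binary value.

1. Binary of +220:  011011100
2. Invert bits:     100100011
3. Add 1:           100100100

Answer: 100100100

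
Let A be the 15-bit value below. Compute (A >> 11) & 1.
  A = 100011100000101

Bit 11 is the 12th from the right.
  100011100000101
     ^
That bit is 0.

Answer: 0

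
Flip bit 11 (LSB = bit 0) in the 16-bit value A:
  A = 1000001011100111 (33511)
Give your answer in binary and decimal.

Mask = 1 << 11 = 0000100000000000
Bit 11 of A is 0; XOR with the mask flips it to 1.
  1000001011100111
^ 0000100000000000
------------------
  1000101011100111

Answer: 1000101011100111 (35559)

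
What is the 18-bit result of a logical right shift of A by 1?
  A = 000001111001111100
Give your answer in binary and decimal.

Logical shift right by 1: drop the bottom 1 bit(s), prepend 1 zero(s) on the left.
  000001111001111100  ->  keep [00000111100111110], discard [0], prepend 0
= 000000111100111110

Answer: 000000111100111110 (3902)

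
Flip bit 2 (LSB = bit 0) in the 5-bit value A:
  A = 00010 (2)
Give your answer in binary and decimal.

Mask = 1 << 2 = 00100
Bit 2 of A is 0; XOR with the mask flips it to 1.
  00010
^ 00100
-------
  00110

Answer: 00110 (6)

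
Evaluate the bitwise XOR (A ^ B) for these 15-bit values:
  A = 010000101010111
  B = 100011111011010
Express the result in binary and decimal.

Apply ^ to each column (1 where bits differ):
  010000101010111
^ 100011111011010
-----------------
  110011010001101

Answer: 110011010001101 (26253)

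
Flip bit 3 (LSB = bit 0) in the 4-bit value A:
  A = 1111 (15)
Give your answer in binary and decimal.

Mask = 1 << 3 = 1000
Bit 3 of A is 1; XOR with the mask flips it to 0.
  1111
^ 1000
------
  0111

Answer: 0111 (7)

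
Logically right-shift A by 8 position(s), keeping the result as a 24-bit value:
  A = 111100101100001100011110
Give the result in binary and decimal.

Logical shift right by 8: drop the bottom 8 bit(s), prepend 8 zero(s) on the left.
  111100101100001100011110  ->  keep [1111001011000011], discard [00011110], prepend 00000000
= 000000001111001011000011

Answer: 000000001111001011000011 (62147)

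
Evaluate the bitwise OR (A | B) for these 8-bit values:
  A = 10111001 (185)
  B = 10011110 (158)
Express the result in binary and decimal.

Apply | to each column (1 where either bit is 1):
  10111001
| 10011110
----------
  10111111

Answer: 10111111 (191)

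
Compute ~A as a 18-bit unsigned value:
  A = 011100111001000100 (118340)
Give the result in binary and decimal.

Flip each bit (0->1, 1->0):
  011100111001000100
  100011000110111011

Answer: 100011000110111011 (143803)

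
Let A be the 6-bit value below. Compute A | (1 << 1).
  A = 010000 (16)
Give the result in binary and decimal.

Mask = 1 << 1 = 000010
Bit 1 of A is 0, so OR-ing with the mask flips it to 1.
  010000
| 000010
--------
  010010

Answer: 010010 (18)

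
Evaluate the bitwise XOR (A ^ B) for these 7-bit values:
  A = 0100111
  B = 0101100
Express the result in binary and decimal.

Apply ^ to each column (1 where bits differ):
  0100111
^ 0101100
---------
  0001011

Answer: 0001011 (11)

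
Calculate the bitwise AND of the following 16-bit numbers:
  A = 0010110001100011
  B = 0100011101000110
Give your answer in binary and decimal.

Apply & to each column (1 only where both bits are 1):
  0010110001100011
& 0100011101000110
------------------
  0000010001000010

Answer: 0000010001000010 (1090)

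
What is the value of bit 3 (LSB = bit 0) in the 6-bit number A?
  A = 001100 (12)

Bit 3 is the 4th from the right.
  001100
    ^
That bit is 1.

Answer: 1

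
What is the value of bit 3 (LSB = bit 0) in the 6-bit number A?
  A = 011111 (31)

Bit 3 is the 4th from the right.
  011111
    ^
That bit is 1.

Answer: 1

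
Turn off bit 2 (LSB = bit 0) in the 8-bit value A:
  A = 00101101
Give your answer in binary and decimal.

Mask = ~(1 << 2) = 11111011
Bit 2 of A is 1, so AND-ing with the mask clears it to 0.
  00101101
& 11111011
----------
  00101001

Answer: 00101001 (41)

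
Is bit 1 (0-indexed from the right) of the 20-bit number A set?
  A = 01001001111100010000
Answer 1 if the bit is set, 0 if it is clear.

Bit 1 is the 2nd from the right.
  01001001111100010000
                    ^
That bit is 0.

Answer: 0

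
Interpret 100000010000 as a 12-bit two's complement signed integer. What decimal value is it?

MSB is 1, so the value is negative. Find the magnitude:
1. Invert bits:  011111101111
2. Add 1:        011111110000  = 2032
3. Apply sign:   -2032

Answer: -2032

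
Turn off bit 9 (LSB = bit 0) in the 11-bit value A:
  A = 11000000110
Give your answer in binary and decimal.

Mask = ~(1 << 9) = 10111111111
Bit 9 of A is 1, so AND-ing with the mask clears it to 0.
  11000000110
& 10111111111
-------------
  10000000110

Answer: 10000000110 (1030)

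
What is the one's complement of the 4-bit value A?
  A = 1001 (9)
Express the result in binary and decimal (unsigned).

Flip each bit (0->1, 1->0):
  1001
  0110

Answer: 0110 (6)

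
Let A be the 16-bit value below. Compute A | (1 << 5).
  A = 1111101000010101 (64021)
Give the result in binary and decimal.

Mask = 1 << 5 = 0000000000100000
Bit 5 of A is 0, so OR-ing with the mask flips it to 1.
  1111101000010101
| 0000000000100000
------------------
  1111101000110101

Answer: 1111101000110101 (64053)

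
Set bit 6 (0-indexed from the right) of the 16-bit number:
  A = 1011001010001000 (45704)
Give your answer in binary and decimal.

Mask = 1 << 6 = 0000000001000000
Bit 6 of A is 0, so OR-ing with the mask flips it to 1.
  1011001010001000
| 0000000001000000
------------------
  1011001011001000

Answer: 1011001011001000 (45768)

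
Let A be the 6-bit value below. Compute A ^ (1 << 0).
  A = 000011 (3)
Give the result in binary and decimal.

Mask = 1 << 0 = 000001
Bit 0 of A is 1; XOR with the mask flips it to 0.
  000011
^ 000001
--------
  000010

Answer: 000010 (2)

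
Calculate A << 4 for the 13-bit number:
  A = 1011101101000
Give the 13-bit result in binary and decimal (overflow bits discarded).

Shift left by 4: drop the top 4 bit(s), append 4 zero(s) on the right.
  1011101101000  ->  discard [1011], keep [101101000], append 0000
= 1011010000000

Answer: 1011010000000 (5760)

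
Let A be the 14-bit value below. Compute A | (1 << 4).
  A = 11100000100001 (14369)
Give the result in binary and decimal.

Mask = 1 << 4 = 00000000010000
Bit 4 of A is 0, so OR-ing with the mask flips it to 1.
  11100000100001
| 00000000010000
----------------
  11100000110001

Answer: 11100000110001 (14385)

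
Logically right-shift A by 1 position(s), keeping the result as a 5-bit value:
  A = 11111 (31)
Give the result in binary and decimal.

Logical shift right by 1: drop the bottom 1 bit(s), prepend 1 zero(s) on the left.
  11111  ->  keep [1111], discard [1], prepend 0
= 01111

Answer: 01111 (15)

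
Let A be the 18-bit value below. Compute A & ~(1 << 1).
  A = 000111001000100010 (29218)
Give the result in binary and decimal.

Mask = ~(1 << 1) = 111111111111111101
Bit 1 of A is 1, so AND-ing with the mask clears it to 0.
  000111001000100010
& 111111111111111101
--------------------
  000111001000100000

Answer: 000111001000100000 (29216)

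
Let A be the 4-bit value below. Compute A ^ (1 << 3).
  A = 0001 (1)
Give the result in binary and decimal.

Mask = 1 << 3 = 1000
Bit 3 of A is 0; XOR with the mask flips it to 1.
  0001
^ 1000
------
  1001

Answer: 1001 (9)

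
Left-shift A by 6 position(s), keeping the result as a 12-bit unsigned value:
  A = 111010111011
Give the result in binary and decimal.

Shift left by 6: drop the top 6 bit(s), append 6 zero(s) on the right.
  111010111011  ->  discard [111010], keep [111011], append 000000
= 111011000000

Answer: 111011000000 (3776)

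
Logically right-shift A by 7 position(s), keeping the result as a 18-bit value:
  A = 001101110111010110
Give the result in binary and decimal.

Logical shift right by 7: drop the bottom 7 bit(s), prepend 7 zero(s) on the left.
  001101110111010110  ->  keep [00110111011], discard [1010110], prepend 0000000
= 000000000110111011

Answer: 000000000110111011 (443)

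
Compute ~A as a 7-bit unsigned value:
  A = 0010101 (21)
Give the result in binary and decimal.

Flip each bit (0->1, 1->0):
  0010101
  1101010

Answer: 1101010 (106)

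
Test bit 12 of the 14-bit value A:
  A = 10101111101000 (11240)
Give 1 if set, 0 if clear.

Bit 12 is the 13th from the right.
  10101111101000
   ^
That bit is 0.

Answer: 0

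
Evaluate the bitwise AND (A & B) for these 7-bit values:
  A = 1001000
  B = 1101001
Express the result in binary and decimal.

Apply & to each column (1 only where both bits are 1):
  1001000
& 1101001
---------
  1001000

Answer: 1001000 (72)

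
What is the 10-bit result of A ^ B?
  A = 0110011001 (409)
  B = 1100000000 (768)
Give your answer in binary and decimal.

Apply ^ to each column (1 where bits differ):
  0110011001
^ 1100000000
------------
  1010011001

Answer: 1010011001 (665)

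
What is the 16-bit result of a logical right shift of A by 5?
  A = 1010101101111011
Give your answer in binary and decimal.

Logical shift right by 5: drop the bottom 5 bit(s), prepend 5 zero(s) on the left.
  1010101101111011  ->  keep [10101011011], discard [11011], prepend 00000
= 0000010101011011

Answer: 0000010101011011 (1371)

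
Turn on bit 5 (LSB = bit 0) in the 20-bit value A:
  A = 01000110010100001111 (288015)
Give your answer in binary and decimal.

Mask = 1 << 5 = 00000000000000100000
Bit 5 of A is 0, so OR-ing with the mask flips it to 1.
  01000110010100001111
| 00000000000000100000
----------------------
  01000110010100101111

Answer: 01000110010100101111 (288047)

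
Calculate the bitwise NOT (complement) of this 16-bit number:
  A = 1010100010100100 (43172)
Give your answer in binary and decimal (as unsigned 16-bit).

Flip each bit (0->1, 1->0):
  1010100010100100
  0101011101011011

Answer: 0101011101011011 (22363)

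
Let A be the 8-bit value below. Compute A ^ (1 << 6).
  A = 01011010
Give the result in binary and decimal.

Mask = 1 << 6 = 01000000
Bit 6 of A is 1; XOR with the mask flips it to 0.
  01011010
^ 01000000
----------
  00011010

Answer: 00011010 (26)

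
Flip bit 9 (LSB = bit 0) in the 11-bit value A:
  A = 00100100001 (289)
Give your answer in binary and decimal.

Mask = 1 << 9 = 01000000000
Bit 9 of A is 0; XOR with the mask flips it to 1.
  00100100001
^ 01000000000
-------------
  01100100001

Answer: 01100100001 (801)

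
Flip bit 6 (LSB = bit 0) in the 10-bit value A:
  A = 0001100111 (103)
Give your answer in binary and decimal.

Mask = 1 << 6 = 0001000000
Bit 6 of A is 1; XOR with the mask flips it to 0.
  0001100111
^ 0001000000
------------
  0000100111

Answer: 0000100111 (39)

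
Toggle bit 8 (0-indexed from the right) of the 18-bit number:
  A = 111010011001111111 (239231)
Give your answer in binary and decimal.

Mask = 1 << 8 = 000000000100000000
Bit 8 of A is 0; XOR with the mask flips it to 1.
  111010011001111111
^ 000000000100000000
--------------------
  111010011101111111

Answer: 111010011101111111 (239487)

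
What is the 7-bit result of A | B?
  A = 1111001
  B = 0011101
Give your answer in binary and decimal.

Apply | to each column (1 where either bit is 1):
  1111001
| 0011101
---------
  1111101

Answer: 1111101 (125)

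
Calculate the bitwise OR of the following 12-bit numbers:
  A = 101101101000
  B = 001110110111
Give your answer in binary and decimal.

Apply | to each column (1 where either bit is 1):
  101101101000
| 001110110111
--------------
  101111111111

Answer: 101111111111 (3071)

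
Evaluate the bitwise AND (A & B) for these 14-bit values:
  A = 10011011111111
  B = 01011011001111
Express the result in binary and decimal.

Apply & to each column (1 only where both bits are 1):
  10011011111111
& 01011011001111
----------------
  00011011001111

Answer: 00011011001111 (1743)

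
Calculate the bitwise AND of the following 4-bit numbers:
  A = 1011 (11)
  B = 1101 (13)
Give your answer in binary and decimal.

Apply & to each column (1 only where both bits are 1):
  1011
& 1101
------
  1001

Answer: 1001 (9)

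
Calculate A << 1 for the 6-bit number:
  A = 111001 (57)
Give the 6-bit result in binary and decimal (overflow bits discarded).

Shift left by 1: drop the top 1 bit(s), append 1 zero(s) on the right.
  111001  ->  discard [1], keep [11001], append 0
= 110010

Answer: 110010 (50)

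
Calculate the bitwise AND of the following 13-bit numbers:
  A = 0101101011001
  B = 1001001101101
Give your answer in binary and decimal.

Apply & to each column (1 only where both bits are 1):
  0101101011001
& 1001001101101
---------------
  0001001001001

Answer: 0001001001001 (585)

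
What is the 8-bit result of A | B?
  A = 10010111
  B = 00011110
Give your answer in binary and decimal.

Apply | to each column (1 where either bit is 1):
  10010111
| 00011110
----------
  10011111

Answer: 10011111 (159)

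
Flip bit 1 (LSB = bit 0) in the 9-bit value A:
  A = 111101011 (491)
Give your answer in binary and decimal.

Mask = 1 << 1 = 000000010
Bit 1 of A is 1; XOR with the mask flips it to 0.
  111101011
^ 000000010
-----------
  111101001

Answer: 111101001 (489)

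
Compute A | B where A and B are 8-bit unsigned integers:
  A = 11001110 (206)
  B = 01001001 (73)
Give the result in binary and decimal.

Apply | to each column (1 where either bit is 1):
  11001110
| 01001001
----------
  11001111

Answer: 11001111 (207)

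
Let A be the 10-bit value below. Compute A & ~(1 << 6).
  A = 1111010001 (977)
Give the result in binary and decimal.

Mask = ~(1 << 6) = 1110111111
Bit 6 of A is 1, so AND-ing with the mask clears it to 0.
  1111010001
& 1110111111
------------
  1110010001

Answer: 1110010001 (913)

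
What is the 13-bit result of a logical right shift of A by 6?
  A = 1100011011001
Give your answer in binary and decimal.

Logical shift right by 6: drop the bottom 6 bit(s), prepend 6 zero(s) on the left.
  1100011011001  ->  keep [1100011], discard [011001], prepend 000000
= 0000001100011

Answer: 0000001100011 (99)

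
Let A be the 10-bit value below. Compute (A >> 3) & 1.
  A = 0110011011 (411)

Bit 3 is the 4th from the right.
  0110011011
        ^
That bit is 1.

Answer: 1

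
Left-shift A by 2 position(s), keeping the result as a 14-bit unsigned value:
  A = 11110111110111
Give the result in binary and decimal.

Shift left by 2: drop the top 2 bit(s), append 2 zero(s) on the right.
  11110111110111  ->  discard [11], keep [110111110111], append 00
= 11011111011100

Answer: 11011111011100 (14300)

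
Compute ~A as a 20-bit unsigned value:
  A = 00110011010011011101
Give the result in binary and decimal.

Flip each bit (0->1, 1->0):
  00110011010011011101
  11001100101100100010

Answer: 11001100101100100010 (838434)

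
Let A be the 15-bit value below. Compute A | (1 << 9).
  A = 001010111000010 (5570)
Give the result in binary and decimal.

Mask = 1 << 9 = 000001000000000
Bit 9 of A is 0, so OR-ing with the mask flips it to 1.
  001010111000010
| 000001000000000
-----------------
  001011111000010

Answer: 001011111000010 (6082)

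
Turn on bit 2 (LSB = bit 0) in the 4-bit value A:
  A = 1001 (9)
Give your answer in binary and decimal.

Mask = 1 << 2 = 0100
Bit 2 of A is 0, so OR-ing with the mask flips it to 1.
  1001
| 0100
------
  1101

Answer: 1101 (13)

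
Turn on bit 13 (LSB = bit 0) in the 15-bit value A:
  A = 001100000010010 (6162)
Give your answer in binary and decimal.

Mask = 1 << 13 = 010000000000000
Bit 13 of A is 0, so OR-ing with the mask flips it to 1.
  001100000010010
| 010000000000000
-----------------
  011100000010010

Answer: 011100000010010 (14354)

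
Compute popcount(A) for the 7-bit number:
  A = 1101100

1101100
1-bits at positions (from bit 0 = LSB): 2, 3, 5, 6
Count = 4

Answer: 4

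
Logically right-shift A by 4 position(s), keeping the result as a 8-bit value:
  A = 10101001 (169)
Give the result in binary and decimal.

Logical shift right by 4: drop the bottom 4 bit(s), prepend 4 zero(s) on the left.
  10101001  ->  keep [1010], discard [1001], prepend 0000
= 00001010

Answer: 00001010 (10)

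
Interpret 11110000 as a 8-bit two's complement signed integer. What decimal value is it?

MSB is 1, so the value is negative. Find the magnitude:
1. Invert bits:  00001111
2. Add 1:        00010000  = 16
3. Apply sign:   -16

Answer: -16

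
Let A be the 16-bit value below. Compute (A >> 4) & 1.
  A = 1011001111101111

Bit 4 is the 5th from the right.
  1011001111101111
             ^
That bit is 0.

Answer: 0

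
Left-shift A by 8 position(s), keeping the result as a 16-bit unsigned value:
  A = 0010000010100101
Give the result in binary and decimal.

Shift left by 8: drop the top 8 bit(s), append 8 zero(s) on the right.
  0010000010100101  ->  discard [00100000], keep [10100101], append 00000000
= 1010010100000000

Answer: 1010010100000000 (42240)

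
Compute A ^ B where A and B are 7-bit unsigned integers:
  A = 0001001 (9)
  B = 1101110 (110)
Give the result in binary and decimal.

Apply ^ to each column (1 where bits differ):
  0001001
^ 1101110
---------
  1100111

Answer: 1100111 (103)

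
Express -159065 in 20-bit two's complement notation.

1. Binary of +159065:  00100110110101011001
2. Invert bits:     11011001001010100110
3. Add 1:           11011001001010100111

Answer: 11011001001010100111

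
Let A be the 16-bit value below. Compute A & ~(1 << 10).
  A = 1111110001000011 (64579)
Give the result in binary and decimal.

Mask = ~(1 << 10) = 1111101111111111
Bit 10 of A is 1, so AND-ing with the mask clears it to 0.
  1111110001000011
& 1111101111111111
------------------
  1111100001000011

Answer: 1111100001000011 (63555)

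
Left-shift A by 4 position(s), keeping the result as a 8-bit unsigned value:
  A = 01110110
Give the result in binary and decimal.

Shift left by 4: drop the top 4 bit(s), append 4 zero(s) on the right.
  01110110  ->  discard [0111], keep [0110], append 0000
= 01100000

Answer: 01100000 (96)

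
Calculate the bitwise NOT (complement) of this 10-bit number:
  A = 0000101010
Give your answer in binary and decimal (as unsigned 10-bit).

Flip each bit (0->1, 1->0):
  0000101010
  1111010101

Answer: 1111010101 (981)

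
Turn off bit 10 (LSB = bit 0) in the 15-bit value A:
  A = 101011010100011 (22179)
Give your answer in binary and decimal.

Mask = ~(1 << 10) = 111101111111111
Bit 10 of A is 1, so AND-ing with the mask clears it to 0.
  101011010100011
& 111101111111111
-----------------
  101001010100011

Answer: 101001010100011 (21155)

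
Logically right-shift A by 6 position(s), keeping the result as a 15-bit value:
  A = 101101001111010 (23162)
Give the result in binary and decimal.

Logical shift right by 6: drop the bottom 6 bit(s), prepend 6 zero(s) on the left.
  101101001111010  ->  keep [101101001], discard [111010], prepend 000000
= 000000101101001

Answer: 000000101101001 (361)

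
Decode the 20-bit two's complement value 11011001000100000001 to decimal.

MSB is 1, so the value is negative. Find the magnitude:
1. Invert bits:  00100110111011111110
2. Add 1:        00100110111011111111  = 159487
3. Apply sign:   -159487

Answer: -159487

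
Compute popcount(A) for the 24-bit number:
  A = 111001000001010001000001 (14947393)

111001000001010001000001
1-bits at positions (from bit 0 = LSB): 0, 6, 10, 12, 18, 21, 22, 23
Count = 8

Answer: 8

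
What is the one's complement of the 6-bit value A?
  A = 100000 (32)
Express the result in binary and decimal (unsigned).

Flip each bit (0->1, 1->0):
  100000
  011111

Answer: 011111 (31)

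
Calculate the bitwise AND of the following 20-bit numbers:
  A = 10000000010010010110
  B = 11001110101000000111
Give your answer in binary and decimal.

Apply & to each column (1 only where both bits are 1):
  10000000010010010110
& 11001110101000000111
----------------------
  10000000000000000110

Answer: 10000000000000000110 (524294)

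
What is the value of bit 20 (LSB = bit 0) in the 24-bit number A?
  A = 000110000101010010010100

Bit 20 is the 21st from the right.
  000110000101010010010100
     ^
That bit is 1.

Answer: 1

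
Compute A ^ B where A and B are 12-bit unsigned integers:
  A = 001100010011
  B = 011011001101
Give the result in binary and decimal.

Apply ^ to each column (1 where bits differ):
  001100010011
^ 011011001101
--------------
  010111011110

Answer: 010111011110 (1502)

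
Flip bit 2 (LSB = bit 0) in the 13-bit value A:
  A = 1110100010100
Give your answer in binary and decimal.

Mask = 1 << 2 = 0000000000100
Bit 2 of A is 1; XOR with the mask flips it to 0.
  1110100010100
^ 0000000000100
---------------
  1110100010000

Answer: 1110100010000 (7440)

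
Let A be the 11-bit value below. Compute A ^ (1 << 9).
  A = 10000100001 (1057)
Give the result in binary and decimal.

Mask = 1 << 9 = 01000000000
Bit 9 of A is 0; XOR with the mask flips it to 1.
  10000100001
^ 01000000000
-------------
  11000100001

Answer: 11000100001 (1569)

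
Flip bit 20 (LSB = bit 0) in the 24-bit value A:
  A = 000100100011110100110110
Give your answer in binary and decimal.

Mask = 1 << 20 = 000100000000000000000000
Bit 20 of A is 1; XOR with the mask flips it to 0.
  000100100011110100110110
^ 000100000000000000000000
--------------------------
  000000100011110100110110

Answer: 000000100011110100110110 (146742)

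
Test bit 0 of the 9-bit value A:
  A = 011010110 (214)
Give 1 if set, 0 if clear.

Bit 0 is the 1st from the right.
  011010110
          ^
That bit is 0.

Answer: 0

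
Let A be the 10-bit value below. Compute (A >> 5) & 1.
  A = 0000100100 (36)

Bit 5 is the 6th from the right.
  0000100100
      ^
That bit is 1.

Answer: 1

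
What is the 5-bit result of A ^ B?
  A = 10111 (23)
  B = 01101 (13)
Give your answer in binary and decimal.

Apply ^ to each column (1 where bits differ):
  10111
^ 01101
-------
  11010

Answer: 11010 (26)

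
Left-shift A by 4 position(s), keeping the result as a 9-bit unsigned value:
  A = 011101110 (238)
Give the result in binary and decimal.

Shift left by 4: drop the top 4 bit(s), append 4 zero(s) on the right.
  011101110  ->  discard [0111], keep [01110], append 0000
= 011100000

Answer: 011100000 (224)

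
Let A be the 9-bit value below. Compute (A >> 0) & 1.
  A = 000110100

Bit 0 is the 1st from the right.
  000110100
          ^
That bit is 0.

Answer: 0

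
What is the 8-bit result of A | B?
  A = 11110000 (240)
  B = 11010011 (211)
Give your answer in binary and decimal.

Apply | to each column (1 where either bit is 1):
  11110000
| 11010011
----------
  11110011

Answer: 11110011 (243)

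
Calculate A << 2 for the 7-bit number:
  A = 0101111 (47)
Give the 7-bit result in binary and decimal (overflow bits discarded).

Shift left by 2: drop the top 2 bit(s), append 2 zero(s) on the right.
  0101111  ->  discard [01], keep [01111], append 00
= 0111100

Answer: 0111100 (60)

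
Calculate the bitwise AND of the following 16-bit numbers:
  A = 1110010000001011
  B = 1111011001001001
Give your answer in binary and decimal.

Apply & to each column (1 only where both bits are 1):
  1110010000001011
& 1111011001001001
------------------
  1110010000001001

Answer: 1110010000001001 (58377)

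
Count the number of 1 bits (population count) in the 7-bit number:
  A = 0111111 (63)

0111111
1-bits at positions (from bit 0 = LSB): 0, 1, 2, 3, 4, 5
Count = 6

Answer: 6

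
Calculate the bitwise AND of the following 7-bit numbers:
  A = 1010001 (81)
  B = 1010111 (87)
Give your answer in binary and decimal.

Apply & to each column (1 only where both bits are 1):
  1010001
& 1010111
---------
  1010001

Answer: 1010001 (81)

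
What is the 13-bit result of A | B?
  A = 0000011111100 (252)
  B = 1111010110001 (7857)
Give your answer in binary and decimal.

Apply | to each column (1 where either bit is 1):
  0000011111100
| 1111010110001
---------------
  1111011111101

Answer: 1111011111101 (7933)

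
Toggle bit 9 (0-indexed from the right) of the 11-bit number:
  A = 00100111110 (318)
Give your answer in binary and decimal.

Mask = 1 << 9 = 01000000000
Bit 9 of A is 0; XOR with the mask flips it to 1.
  00100111110
^ 01000000000
-------------
  01100111110

Answer: 01100111110 (830)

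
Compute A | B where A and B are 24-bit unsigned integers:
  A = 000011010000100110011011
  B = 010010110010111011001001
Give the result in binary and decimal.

Apply | to each column (1 where either bit is 1):
  000011010000100110011011
| 010010110010111011001001
--------------------------
  010011110010111111011011

Answer: 010011110010111111011011 (5189595)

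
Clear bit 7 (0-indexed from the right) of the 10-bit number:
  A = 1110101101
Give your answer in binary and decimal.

Mask = ~(1 << 7) = 1101111111
Bit 7 of A is 1, so AND-ing with the mask clears it to 0.
  1110101101
& 1101111111
------------
  1100101101

Answer: 1100101101 (813)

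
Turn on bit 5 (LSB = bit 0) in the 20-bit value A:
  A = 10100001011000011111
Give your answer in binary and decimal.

Mask = 1 << 5 = 00000000000000100000
Bit 5 of A is 0, so OR-ing with the mask flips it to 1.
  10100001011000011111
| 00000000000000100000
----------------------
  10100001011000111111

Answer: 10100001011000111111 (661055)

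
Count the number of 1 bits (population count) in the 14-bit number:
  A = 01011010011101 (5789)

01011010011101
1-bits at positions (from bit 0 = LSB): 0, 2, 3, 4, 7, 9, 10, 12
Count = 8

Answer: 8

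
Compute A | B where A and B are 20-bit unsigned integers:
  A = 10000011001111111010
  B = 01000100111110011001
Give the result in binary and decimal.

Apply | to each column (1 where either bit is 1):
  10000011001111111010
| 01000100111110011001
----------------------
  11000111111111111011

Answer: 11000111111111111011 (819195)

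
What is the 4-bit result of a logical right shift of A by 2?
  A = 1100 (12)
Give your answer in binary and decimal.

Logical shift right by 2: drop the bottom 2 bit(s), prepend 2 zero(s) on the left.
  1100  ->  keep [11], discard [00], prepend 00
= 0011

Answer: 0011 (3)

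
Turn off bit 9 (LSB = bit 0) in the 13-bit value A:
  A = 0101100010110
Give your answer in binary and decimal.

Mask = ~(1 << 9) = 1110111111111
Bit 9 of A is 1, so AND-ing with the mask clears it to 0.
  0101100010110
& 1110111111111
---------------
  0100100010110

Answer: 0100100010110 (2326)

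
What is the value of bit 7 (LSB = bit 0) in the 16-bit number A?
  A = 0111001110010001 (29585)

Bit 7 is the 8th from the right.
  0111001110010001
          ^
That bit is 1.

Answer: 1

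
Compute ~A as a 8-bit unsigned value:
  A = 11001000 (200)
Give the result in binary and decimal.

Flip each bit (0->1, 1->0):
  11001000
  00110111

Answer: 00110111 (55)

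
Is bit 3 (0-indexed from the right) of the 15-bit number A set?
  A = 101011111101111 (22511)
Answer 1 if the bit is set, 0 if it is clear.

Bit 3 is the 4th from the right.
  101011111101111
             ^
That bit is 1.

Answer: 1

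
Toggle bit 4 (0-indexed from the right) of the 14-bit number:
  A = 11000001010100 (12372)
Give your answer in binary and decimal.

Mask = 1 << 4 = 00000000010000
Bit 4 of A is 1; XOR with the mask flips it to 0.
  11000001010100
^ 00000000010000
----------------
  11000001000100

Answer: 11000001000100 (12356)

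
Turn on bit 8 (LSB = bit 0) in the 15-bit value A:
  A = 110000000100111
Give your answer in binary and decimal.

Mask = 1 << 8 = 000000100000000
Bit 8 of A is 0, so OR-ing with the mask flips it to 1.
  110000000100111
| 000000100000000
-----------------
  110000100100111

Answer: 110000100100111 (24871)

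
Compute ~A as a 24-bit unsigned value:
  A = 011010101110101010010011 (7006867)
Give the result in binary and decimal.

Flip each bit (0->1, 1->0):
  011010101110101010010011
  100101010001010101101100

Answer: 100101010001010101101100 (9770348)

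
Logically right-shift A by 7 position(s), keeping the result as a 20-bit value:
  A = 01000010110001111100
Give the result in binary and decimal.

Logical shift right by 7: drop the bottom 7 bit(s), prepend 7 zero(s) on the left.
  01000010110001111100  ->  keep [0100001011000], discard [1111100], prepend 0000000
= 00000000100001011000

Answer: 00000000100001011000 (2136)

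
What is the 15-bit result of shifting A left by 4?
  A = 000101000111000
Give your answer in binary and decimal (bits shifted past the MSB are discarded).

Shift left by 4: drop the top 4 bit(s), append 4 zero(s) on the right.
  000101000111000  ->  discard [0001], keep [01000111000], append 0000
= 010001110000000

Answer: 010001110000000 (9088)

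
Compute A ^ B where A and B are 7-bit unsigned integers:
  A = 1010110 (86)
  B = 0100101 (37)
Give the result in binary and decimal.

Apply ^ to each column (1 where bits differ):
  1010110
^ 0100101
---------
  1110011

Answer: 1110011 (115)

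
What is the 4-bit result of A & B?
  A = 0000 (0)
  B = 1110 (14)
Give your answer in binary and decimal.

Apply & to each column (1 only where both bits are 1):
  0000
& 1110
------
  0000

Answer: 0000 (0)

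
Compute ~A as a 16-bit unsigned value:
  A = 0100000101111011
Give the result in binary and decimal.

Flip each bit (0->1, 1->0):
  0100000101111011
  1011111010000100

Answer: 1011111010000100 (48772)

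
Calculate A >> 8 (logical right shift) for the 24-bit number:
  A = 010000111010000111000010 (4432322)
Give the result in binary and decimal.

Logical shift right by 8: drop the bottom 8 bit(s), prepend 8 zero(s) on the left.
  010000111010000111000010  ->  keep [0100001110100001], discard [11000010], prepend 00000000
= 000000000100001110100001

Answer: 000000000100001110100001 (17313)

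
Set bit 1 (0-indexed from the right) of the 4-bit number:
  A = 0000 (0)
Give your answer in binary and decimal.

Mask = 1 << 1 = 0010
Bit 1 of A is 0, so OR-ing with the mask flips it to 1.
  0000
| 0010
------
  0010

Answer: 0010 (2)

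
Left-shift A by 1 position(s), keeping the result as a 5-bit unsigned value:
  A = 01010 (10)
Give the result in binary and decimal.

Shift left by 1: drop the top 1 bit(s), append 1 zero(s) on the right.
  01010  ->  discard [0], keep [1010], append 0
= 10100

Answer: 10100 (20)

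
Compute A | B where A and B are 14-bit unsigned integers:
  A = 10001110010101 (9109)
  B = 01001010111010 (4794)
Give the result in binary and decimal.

Apply | to each column (1 where either bit is 1):
  10001110010101
| 01001010111010
----------------
  11001110111111

Answer: 11001110111111 (13247)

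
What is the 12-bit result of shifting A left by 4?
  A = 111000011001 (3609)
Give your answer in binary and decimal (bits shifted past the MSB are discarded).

Shift left by 4: drop the top 4 bit(s), append 4 zero(s) on the right.
  111000011001  ->  discard [1110], keep [00011001], append 0000
= 000110010000

Answer: 000110010000 (400)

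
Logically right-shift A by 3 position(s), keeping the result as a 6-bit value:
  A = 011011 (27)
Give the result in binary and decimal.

Logical shift right by 3: drop the bottom 3 bit(s), prepend 3 zero(s) on the left.
  011011  ->  keep [011], discard [011], prepend 000
= 000011

Answer: 000011 (3)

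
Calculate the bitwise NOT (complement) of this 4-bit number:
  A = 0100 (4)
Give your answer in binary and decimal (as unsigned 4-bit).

Flip each bit (0->1, 1->0):
  0100
  1011

Answer: 1011 (11)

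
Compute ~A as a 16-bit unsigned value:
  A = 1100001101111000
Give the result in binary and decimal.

Flip each bit (0->1, 1->0):
  1100001101111000
  0011110010000111

Answer: 0011110010000111 (15495)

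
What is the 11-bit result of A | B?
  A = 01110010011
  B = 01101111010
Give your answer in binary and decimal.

Apply | to each column (1 where either bit is 1):
  01110010011
| 01101111010
-------------
  01111111011

Answer: 01111111011 (1019)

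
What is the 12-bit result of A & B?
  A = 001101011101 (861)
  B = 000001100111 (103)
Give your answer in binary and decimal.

Apply & to each column (1 only where both bits are 1):
  001101011101
& 000001100111
--------------
  000001000101

Answer: 000001000101 (69)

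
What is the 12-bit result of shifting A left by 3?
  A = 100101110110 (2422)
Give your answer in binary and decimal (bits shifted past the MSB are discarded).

Shift left by 3: drop the top 3 bit(s), append 3 zero(s) on the right.
  100101110110  ->  discard [100], keep [101110110], append 000
= 101110110000

Answer: 101110110000 (2992)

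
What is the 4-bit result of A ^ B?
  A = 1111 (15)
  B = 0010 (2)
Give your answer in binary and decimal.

Apply ^ to each column (1 where bits differ):
  1111
^ 0010
------
  1101

Answer: 1101 (13)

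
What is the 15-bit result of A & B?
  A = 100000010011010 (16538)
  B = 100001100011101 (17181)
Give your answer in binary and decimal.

Apply & to each column (1 only where both bits are 1):
  100000010011010
& 100001100011101
-----------------
  100000000011000

Answer: 100000000011000 (16408)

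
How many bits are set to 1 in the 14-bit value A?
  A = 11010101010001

11010101010001
1-bits at positions (from bit 0 = LSB): 0, 4, 6, 8, 10, 12, 13
Count = 7

Answer: 7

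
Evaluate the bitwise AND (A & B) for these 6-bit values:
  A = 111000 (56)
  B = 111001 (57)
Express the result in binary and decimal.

Apply & to each column (1 only where both bits are 1):
  111000
& 111001
--------
  111000

Answer: 111000 (56)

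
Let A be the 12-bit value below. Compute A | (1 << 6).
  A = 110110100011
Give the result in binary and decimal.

Mask = 1 << 6 = 000001000000
Bit 6 of A is 0, so OR-ing with the mask flips it to 1.
  110110100011
| 000001000000
--------------
  110111100011

Answer: 110111100011 (3555)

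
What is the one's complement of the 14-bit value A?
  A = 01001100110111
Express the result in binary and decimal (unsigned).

Flip each bit (0->1, 1->0):
  01001100110111
  10110011001000

Answer: 10110011001000 (11464)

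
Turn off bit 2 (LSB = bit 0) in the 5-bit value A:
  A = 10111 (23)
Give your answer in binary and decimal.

Mask = ~(1 << 2) = 11011
Bit 2 of A is 1, so AND-ing with the mask clears it to 0.
  10111
& 11011
-------
  10011

Answer: 10011 (19)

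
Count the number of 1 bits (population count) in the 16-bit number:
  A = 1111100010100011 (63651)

1111100010100011
1-bits at positions (from bit 0 = LSB): 0, 1, 5, 7, 11, 12, 13, 14, 15
Count = 9

Answer: 9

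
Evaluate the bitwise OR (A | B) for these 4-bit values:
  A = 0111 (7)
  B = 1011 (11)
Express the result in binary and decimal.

Apply | to each column (1 where either bit is 1):
  0111
| 1011
------
  1111

Answer: 1111 (15)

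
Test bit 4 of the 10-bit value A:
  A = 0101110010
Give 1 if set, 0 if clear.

Bit 4 is the 5th from the right.
  0101110010
       ^
That bit is 1.

Answer: 1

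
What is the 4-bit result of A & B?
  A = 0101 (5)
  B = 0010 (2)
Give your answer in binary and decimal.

Apply & to each column (1 only where both bits are 1):
  0101
& 0010
------
  0000

Answer: 0000 (0)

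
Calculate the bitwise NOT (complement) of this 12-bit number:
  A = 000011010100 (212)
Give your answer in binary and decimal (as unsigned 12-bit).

Flip each bit (0->1, 1->0):
  000011010100
  111100101011

Answer: 111100101011 (3883)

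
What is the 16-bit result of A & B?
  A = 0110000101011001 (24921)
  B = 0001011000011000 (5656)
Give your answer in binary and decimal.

Apply & to each column (1 only where both bits are 1):
  0110000101011001
& 0001011000011000
------------------
  0000000000011000

Answer: 0000000000011000 (24)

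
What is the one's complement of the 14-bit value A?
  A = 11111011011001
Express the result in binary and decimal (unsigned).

Flip each bit (0->1, 1->0):
  11111011011001
  00000100100110

Answer: 00000100100110 (294)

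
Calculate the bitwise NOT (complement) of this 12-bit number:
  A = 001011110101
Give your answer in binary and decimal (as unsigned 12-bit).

Flip each bit (0->1, 1->0):
  001011110101
  110100001010

Answer: 110100001010 (3338)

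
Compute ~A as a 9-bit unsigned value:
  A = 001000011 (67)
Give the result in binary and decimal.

Flip each bit (0->1, 1->0):
  001000011
  110111100

Answer: 110111100 (444)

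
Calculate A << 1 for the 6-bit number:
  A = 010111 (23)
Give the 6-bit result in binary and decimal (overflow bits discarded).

Shift left by 1: drop the top 1 bit(s), append 1 zero(s) on the right.
  010111  ->  discard [0], keep [10111], append 0
= 101110

Answer: 101110 (46)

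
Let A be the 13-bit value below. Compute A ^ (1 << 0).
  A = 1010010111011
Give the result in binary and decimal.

Mask = 1 << 0 = 0000000000001
Bit 0 of A is 1; XOR with the mask flips it to 0.
  1010010111011
^ 0000000000001
---------------
  1010010111010

Answer: 1010010111010 (5306)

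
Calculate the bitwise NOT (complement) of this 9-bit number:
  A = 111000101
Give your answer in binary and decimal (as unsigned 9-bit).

Flip each bit (0->1, 1->0):
  111000101
  000111010

Answer: 000111010 (58)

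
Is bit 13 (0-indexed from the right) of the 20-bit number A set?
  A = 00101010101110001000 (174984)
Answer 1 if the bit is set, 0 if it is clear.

Bit 13 is the 14th from the right.
  00101010101110001000
        ^
That bit is 1.

Answer: 1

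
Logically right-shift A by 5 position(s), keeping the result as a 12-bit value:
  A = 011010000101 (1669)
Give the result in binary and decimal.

Logical shift right by 5: drop the bottom 5 bit(s), prepend 5 zero(s) on the left.
  011010000101  ->  keep [0110100], discard [00101], prepend 00000
= 000000110100

Answer: 000000110100 (52)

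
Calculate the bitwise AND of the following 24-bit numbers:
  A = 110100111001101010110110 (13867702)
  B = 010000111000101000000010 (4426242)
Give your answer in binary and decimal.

Apply & to each column (1 only where both bits are 1):
  110100111001101010110110
& 010000111000101000000010
--------------------------
  010000111000101000000010

Answer: 010000111000101000000010 (4426242)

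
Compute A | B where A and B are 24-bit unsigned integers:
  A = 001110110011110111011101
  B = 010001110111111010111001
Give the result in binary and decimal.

Apply | to each column (1 where either bit is 1):
  001110110011110111011101
| 010001110111111010111001
--------------------------
  011111110111111111111101

Answer: 011111110111111111111101 (8355837)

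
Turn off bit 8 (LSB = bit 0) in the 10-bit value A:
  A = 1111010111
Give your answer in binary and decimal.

Mask = ~(1 << 8) = 1011111111
Bit 8 of A is 1, so AND-ing with the mask clears it to 0.
  1111010111
& 1011111111
------------
  1011010111

Answer: 1011010111 (727)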